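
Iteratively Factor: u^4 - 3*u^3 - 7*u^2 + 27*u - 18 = (u + 3)*(u^3 - 6*u^2 + 11*u - 6) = (u - 2)*(u + 3)*(u^2 - 4*u + 3) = (u - 3)*(u - 2)*(u + 3)*(u - 1)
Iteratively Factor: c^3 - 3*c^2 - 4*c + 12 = (c - 3)*(c^2 - 4) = (c - 3)*(c + 2)*(c - 2)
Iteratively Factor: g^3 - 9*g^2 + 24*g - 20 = (g - 2)*(g^2 - 7*g + 10) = (g - 5)*(g - 2)*(g - 2)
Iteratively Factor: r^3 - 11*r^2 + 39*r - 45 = (r - 5)*(r^2 - 6*r + 9) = (r - 5)*(r - 3)*(r - 3)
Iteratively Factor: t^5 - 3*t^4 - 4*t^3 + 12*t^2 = (t)*(t^4 - 3*t^3 - 4*t^2 + 12*t) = t^2*(t^3 - 3*t^2 - 4*t + 12) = t^2*(t - 3)*(t^2 - 4) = t^2*(t - 3)*(t - 2)*(t + 2)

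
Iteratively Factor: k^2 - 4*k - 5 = (k - 5)*(k + 1)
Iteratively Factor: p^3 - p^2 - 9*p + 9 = (p + 3)*(p^2 - 4*p + 3) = (p - 1)*(p + 3)*(p - 3)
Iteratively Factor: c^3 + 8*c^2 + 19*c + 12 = (c + 1)*(c^2 + 7*c + 12) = (c + 1)*(c + 3)*(c + 4)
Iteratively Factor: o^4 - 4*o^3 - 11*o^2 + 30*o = (o)*(o^3 - 4*o^2 - 11*o + 30) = o*(o + 3)*(o^2 - 7*o + 10) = o*(o - 5)*(o + 3)*(o - 2)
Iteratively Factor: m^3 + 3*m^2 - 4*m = (m)*(m^2 + 3*m - 4) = m*(m - 1)*(m + 4)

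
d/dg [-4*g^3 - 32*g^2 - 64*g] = -12*g^2 - 64*g - 64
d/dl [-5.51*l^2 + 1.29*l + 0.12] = 1.29 - 11.02*l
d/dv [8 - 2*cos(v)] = 2*sin(v)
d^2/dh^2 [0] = 0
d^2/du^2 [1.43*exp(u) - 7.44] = 1.43*exp(u)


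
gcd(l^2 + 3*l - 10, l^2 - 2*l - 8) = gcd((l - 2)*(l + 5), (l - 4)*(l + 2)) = 1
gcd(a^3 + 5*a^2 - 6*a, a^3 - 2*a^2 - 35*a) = a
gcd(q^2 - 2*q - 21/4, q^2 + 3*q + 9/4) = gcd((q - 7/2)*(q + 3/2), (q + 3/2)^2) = q + 3/2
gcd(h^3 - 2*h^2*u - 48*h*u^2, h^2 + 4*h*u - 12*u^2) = h + 6*u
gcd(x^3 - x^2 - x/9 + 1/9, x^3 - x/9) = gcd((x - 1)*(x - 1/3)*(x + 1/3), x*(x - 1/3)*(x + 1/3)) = x^2 - 1/9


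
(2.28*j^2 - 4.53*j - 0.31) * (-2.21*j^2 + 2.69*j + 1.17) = -5.0388*j^4 + 16.1445*j^3 - 8.833*j^2 - 6.134*j - 0.3627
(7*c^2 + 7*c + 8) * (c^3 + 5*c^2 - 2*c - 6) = 7*c^5 + 42*c^4 + 29*c^3 - 16*c^2 - 58*c - 48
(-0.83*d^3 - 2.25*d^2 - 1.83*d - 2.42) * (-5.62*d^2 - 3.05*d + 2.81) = 4.6646*d^5 + 15.1765*d^4 + 14.8148*d^3 + 12.8594*d^2 + 2.2387*d - 6.8002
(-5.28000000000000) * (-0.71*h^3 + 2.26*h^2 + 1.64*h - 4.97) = 3.7488*h^3 - 11.9328*h^2 - 8.6592*h + 26.2416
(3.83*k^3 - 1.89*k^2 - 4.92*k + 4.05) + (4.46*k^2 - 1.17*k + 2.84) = 3.83*k^3 + 2.57*k^2 - 6.09*k + 6.89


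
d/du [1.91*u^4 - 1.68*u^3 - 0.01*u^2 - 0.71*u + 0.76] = 7.64*u^3 - 5.04*u^2 - 0.02*u - 0.71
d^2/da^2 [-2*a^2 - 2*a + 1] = -4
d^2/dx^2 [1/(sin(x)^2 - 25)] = 2*(-2*sin(x)^4 - 47*sin(x)^2 + 25)/(sin(x)^2 - 25)^3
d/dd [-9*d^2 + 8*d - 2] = 8 - 18*d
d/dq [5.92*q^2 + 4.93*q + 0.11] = 11.84*q + 4.93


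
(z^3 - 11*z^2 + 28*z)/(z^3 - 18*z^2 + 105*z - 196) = z/(z - 7)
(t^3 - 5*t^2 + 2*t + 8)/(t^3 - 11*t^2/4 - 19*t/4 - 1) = 4*(t - 2)/(4*t + 1)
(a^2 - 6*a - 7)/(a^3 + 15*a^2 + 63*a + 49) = (a - 7)/(a^2 + 14*a + 49)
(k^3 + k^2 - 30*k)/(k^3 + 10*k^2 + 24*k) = (k - 5)/(k + 4)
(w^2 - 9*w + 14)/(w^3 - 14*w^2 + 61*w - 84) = (w - 2)/(w^2 - 7*w + 12)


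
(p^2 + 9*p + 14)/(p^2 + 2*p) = (p + 7)/p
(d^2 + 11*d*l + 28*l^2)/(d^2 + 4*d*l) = (d + 7*l)/d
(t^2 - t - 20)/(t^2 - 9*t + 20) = (t + 4)/(t - 4)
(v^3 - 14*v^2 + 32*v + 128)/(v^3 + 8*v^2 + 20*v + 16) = (v^2 - 16*v + 64)/(v^2 + 6*v + 8)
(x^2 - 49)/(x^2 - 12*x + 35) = (x + 7)/(x - 5)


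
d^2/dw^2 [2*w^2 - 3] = 4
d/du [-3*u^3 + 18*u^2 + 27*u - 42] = -9*u^2 + 36*u + 27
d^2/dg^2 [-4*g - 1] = 0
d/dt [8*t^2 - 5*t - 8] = 16*t - 5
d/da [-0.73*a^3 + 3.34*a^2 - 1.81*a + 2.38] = -2.19*a^2 + 6.68*a - 1.81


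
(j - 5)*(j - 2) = j^2 - 7*j + 10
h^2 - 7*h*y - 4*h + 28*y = (h - 4)*(h - 7*y)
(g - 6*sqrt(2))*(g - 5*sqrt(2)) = g^2 - 11*sqrt(2)*g + 60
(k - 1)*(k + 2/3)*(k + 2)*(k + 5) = k^4 + 20*k^3/3 + 7*k^2 - 8*k - 20/3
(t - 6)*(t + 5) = t^2 - t - 30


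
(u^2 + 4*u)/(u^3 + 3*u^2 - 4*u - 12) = u*(u + 4)/(u^3 + 3*u^2 - 4*u - 12)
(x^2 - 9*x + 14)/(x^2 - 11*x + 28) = (x - 2)/(x - 4)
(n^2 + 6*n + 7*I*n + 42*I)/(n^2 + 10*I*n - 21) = (n + 6)/(n + 3*I)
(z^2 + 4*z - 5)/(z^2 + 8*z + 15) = (z - 1)/(z + 3)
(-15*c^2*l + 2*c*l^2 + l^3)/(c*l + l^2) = (-15*c^2 + 2*c*l + l^2)/(c + l)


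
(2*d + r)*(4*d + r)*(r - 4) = 8*d^2*r - 32*d^2 + 6*d*r^2 - 24*d*r + r^3 - 4*r^2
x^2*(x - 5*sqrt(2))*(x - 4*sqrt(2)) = x^4 - 9*sqrt(2)*x^3 + 40*x^2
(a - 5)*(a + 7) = a^2 + 2*a - 35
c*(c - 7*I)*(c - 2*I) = c^3 - 9*I*c^2 - 14*c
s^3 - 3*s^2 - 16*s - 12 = (s - 6)*(s + 1)*(s + 2)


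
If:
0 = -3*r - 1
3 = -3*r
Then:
No Solution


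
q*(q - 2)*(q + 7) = q^3 + 5*q^2 - 14*q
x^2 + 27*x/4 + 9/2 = (x + 3/4)*(x + 6)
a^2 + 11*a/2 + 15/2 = (a + 5/2)*(a + 3)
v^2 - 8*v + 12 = (v - 6)*(v - 2)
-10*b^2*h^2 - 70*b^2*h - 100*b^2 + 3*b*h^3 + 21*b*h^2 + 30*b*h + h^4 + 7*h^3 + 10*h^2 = (-2*b + h)*(5*b + h)*(h + 2)*(h + 5)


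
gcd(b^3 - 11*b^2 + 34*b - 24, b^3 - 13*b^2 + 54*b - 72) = b^2 - 10*b + 24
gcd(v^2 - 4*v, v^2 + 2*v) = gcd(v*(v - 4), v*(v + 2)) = v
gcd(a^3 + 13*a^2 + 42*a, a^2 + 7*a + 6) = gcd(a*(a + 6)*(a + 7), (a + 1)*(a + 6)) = a + 6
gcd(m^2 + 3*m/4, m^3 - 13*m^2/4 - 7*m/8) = m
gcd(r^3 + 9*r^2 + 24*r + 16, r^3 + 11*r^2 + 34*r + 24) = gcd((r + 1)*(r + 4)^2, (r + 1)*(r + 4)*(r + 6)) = r^2 + 5*r + 4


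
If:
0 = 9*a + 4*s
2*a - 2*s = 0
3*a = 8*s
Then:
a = 0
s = 0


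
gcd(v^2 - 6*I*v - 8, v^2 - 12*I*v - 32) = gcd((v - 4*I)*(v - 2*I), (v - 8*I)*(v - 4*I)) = v - 4*I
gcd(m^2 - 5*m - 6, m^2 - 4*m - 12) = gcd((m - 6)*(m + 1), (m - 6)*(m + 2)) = m - 6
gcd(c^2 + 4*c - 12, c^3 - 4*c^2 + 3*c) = 1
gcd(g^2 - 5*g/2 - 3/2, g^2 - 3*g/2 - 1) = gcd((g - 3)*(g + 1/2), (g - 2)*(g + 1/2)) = g + 1/2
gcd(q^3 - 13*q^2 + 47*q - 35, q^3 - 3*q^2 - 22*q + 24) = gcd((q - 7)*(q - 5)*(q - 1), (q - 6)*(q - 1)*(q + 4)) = q - 1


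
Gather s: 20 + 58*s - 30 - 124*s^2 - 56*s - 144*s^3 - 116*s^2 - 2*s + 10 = -144*s^3 - 240*s^2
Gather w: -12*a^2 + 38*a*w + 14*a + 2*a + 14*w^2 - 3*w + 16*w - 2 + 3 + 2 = -12*a^2 + 16*a + 14*w^2 + w*(38*a + 13) + 3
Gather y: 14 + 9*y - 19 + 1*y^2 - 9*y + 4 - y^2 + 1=0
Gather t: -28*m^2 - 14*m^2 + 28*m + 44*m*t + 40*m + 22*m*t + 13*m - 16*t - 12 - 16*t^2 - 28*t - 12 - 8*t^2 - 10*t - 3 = -42*m^2 + 81*m - 24*t^2 + t*(66*m - 54) - 27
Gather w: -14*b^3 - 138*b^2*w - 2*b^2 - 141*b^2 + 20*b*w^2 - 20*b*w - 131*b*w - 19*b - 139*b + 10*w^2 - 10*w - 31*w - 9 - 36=-14*b^3 - 143*b^2 - 158*b + w^2*(20*b + 10) + w*(-138*b^2 - 151*b - 41) - 45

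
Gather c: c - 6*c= -5*c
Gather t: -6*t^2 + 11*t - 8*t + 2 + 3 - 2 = -6*t^2 + 3*t + 3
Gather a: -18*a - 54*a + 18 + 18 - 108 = -72*a - 72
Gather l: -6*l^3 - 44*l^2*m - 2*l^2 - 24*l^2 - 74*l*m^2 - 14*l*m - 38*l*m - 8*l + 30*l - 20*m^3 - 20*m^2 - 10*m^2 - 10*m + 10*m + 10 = -6*l^3 + l^2*(-44*m - 26) + l*(-74*m^2 - 52*m + 22) - 20*m^3 - 30*m^2 + 10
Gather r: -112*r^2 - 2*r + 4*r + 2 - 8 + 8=-112*r^2 + 2*r + 2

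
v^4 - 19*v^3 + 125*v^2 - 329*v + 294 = (v - 7)^2*(v - 3)*(v - 2)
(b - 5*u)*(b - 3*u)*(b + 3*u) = b^3 - 5*b^2*u - 9*b*u^2 + 45*u^3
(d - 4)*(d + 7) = d^2 + 3*d - 28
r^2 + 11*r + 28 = (r + 4)*(r + 7)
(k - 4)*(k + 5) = k^2 + k - 20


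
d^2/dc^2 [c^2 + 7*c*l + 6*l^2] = 2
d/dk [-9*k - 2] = -9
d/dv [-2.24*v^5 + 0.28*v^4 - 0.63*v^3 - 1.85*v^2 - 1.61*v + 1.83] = -11.2*v^4 + 1.12*v^3 - 1.89*v^2 - 3.7*v - 1.61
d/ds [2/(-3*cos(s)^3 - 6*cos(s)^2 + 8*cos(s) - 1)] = 2*(-9*cos(s)^2 - 12*cos(s) + 8)*sin(s)/(3*cos(s)^3 + 6*cos(s)^2 - 8*cos(s) + 1)^2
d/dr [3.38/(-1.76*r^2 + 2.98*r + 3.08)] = (11.8976*r - 10.0724)/(-1.76*r^2 + 2.98*r + 3.08)^2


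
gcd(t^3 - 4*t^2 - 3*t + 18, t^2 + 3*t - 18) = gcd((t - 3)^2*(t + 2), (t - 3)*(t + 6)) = t - 3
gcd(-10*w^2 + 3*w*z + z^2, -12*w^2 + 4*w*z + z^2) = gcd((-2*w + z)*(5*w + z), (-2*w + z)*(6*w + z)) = -2*w + z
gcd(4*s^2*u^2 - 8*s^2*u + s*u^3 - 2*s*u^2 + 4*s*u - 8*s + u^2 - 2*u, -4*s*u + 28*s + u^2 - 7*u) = 1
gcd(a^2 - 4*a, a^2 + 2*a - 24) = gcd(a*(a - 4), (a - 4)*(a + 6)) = a - 4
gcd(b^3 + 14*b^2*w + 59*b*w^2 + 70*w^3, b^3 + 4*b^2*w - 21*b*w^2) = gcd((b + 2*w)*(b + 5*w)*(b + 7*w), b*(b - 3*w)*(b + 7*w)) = b + 7*w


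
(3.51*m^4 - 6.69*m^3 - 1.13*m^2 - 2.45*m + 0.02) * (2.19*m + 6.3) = 7.6869*m^5 + 7.4619*m^4 - 44.6217*m^3 - 12.4845*m^2 - 15.3912*m + 0.126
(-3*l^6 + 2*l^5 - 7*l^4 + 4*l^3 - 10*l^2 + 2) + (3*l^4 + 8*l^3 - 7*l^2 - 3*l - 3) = -3*l^6 + 2*l^5 - 4*l^4 + 12*l^3 - 17*l^2 - 3*l - 1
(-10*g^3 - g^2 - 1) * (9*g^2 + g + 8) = -90*g^5 - 19*g^4 - 81*g^3 - 17*g^2 - g - 8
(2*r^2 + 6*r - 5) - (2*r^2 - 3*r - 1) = 9*r - 4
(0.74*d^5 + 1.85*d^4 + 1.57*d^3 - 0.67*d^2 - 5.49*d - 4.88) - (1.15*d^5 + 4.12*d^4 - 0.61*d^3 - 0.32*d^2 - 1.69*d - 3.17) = -0.41*d^5 - 2.27*d^4 + 2.18*d^3 - 0.35*d^2 - 3.8*d - 1.71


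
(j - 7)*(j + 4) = j^2 - 3*j - 28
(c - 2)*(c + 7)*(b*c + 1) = b*c^3 + 5*b*c^2 - 14*b*c + c^2 + 5*c - 14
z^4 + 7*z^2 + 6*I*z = z*(z - 3*I)*(z + I)*(z + 2*I)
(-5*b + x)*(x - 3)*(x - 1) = -5*b*x^2 + 20*b*x - 15*b + x^3 - 4*x^2 + 3*x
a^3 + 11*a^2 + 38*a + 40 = (a + 2)*(a + 4)*(a + 5)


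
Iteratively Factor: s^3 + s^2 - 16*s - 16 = (s - 4)*(s^2 + 5*s + 4) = (s - 4)*(s + 1)*(s + 4)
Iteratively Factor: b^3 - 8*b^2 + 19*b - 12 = (b - 1)*(b^2 - 7*b + 12) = (b - 4)*(b - 1)*(b - 3)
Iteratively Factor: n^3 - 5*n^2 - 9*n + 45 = (n + 3)*(n^2 - 8*n + 15) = (n - 3)*(n + 3)*(n - 5)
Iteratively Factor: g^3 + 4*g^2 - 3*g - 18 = (g + 3)*(g^2 + g - 6) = (g - 2)*(g + 3)*(g + 3)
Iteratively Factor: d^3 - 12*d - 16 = (d - 4)*(d^2 + 4*d + 4) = (d - 4)*(d + 2)*(d + 2)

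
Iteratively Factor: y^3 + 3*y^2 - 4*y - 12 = (y - 2)*(y^2 + 5*y + 6) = (y - 2)*(y + 2)*(y + 3)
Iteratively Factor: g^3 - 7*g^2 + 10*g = (g - 2)*(g^2 - 5*g) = (g - 5)*(g - 2)*(g)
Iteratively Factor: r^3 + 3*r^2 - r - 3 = (r + 3)*(r^2 - 1) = (r + 1)*(r + 3)*(r - 1)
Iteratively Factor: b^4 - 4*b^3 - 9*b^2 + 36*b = (b + 3)*(b^3 - 7*b^2 + 12*b) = (b - 4)*(b + 3)*(b^2 - 3*b) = (b - 4)*(b - 3)*(b + 3)*(b)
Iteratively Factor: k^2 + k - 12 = (k - 3)*(k + 4)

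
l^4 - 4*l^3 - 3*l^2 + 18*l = l*(l - 3)^2*(l + 2)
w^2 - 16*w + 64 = (w - 8)^2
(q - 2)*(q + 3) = q^2 + q - 6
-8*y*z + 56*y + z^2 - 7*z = (-8*y + z)*(z - 7)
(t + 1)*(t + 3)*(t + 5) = t^3 + 9*t^2 + 23*t + 15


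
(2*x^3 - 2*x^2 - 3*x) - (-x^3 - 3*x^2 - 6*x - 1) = 3*x^3 + x^2 + 3*x + 1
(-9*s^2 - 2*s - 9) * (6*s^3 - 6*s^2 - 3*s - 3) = -54*s^5 + 42*s^4 - 15*s^3 + 87*s^2 + 33*s + 27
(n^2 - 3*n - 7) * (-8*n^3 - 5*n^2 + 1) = -8*n^5 + 19*n^4 + 71*n^3 + 36*n^2 - 3*n - 7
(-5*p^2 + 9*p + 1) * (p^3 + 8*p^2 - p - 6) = -5*p^5 - 31*p^4 + 78*p^3 + 29*p^2 - 55*p - 6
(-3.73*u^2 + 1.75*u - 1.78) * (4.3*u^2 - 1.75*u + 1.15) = -16.039*u^4 + 14.0525*u^3 - 15.006*u^2 + 5.1275*u - 2.047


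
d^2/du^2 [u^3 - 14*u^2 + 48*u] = 6*u - 28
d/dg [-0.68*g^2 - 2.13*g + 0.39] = -1.36*g - 2.13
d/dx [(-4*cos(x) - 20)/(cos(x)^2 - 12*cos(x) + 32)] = 4*(sin(x)^2 - 10*cos(x) + 91)*sin(x)/(cos(x)^2 - 12*cos(x) + 32)^2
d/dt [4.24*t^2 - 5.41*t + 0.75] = 8.48*t - 5.41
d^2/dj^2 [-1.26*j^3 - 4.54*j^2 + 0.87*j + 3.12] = -7.56*j - 9.08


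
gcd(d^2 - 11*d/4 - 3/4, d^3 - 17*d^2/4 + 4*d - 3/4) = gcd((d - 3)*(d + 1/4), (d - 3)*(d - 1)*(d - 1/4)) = d - 3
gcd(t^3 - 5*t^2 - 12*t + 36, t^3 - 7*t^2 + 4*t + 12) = t^2 - 8*t + 12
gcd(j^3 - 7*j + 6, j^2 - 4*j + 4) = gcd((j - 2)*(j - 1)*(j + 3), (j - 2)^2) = j - 2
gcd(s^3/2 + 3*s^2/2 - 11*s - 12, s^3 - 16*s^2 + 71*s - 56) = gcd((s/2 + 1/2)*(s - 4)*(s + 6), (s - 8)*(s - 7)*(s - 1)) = 1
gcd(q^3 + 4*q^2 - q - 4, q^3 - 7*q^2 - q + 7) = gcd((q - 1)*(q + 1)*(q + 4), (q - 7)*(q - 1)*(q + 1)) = q^2 - 1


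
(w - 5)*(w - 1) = w^2 - 6*w + 5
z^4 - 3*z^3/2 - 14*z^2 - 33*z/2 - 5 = (z - 5)*(z + 1/2)*(z + 1)*(z + 2)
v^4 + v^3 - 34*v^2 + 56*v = v*(v - 4)*(v - 2)*(v + 7)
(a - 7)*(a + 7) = a^2 - 49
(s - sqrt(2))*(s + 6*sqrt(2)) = s^2 + 5*sqrt(2)*s - 12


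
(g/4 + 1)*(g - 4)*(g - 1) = g^3/4 - g^2/4 - 4*g + 4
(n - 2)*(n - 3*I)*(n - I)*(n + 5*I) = n^4 - 2*n^3 + I*n^3 + 17*n^2 - 2*I*n^2 - 34*n - 15*I*n + 30*I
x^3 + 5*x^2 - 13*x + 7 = (x - 1)^2*(x + 7)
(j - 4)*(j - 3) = j^2 - 7*j + 12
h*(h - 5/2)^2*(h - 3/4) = h^4 - 23*h^3/4 + 10*h^2 - 75*h/16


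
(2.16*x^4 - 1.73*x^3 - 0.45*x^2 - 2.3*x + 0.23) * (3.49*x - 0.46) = 7.5384*x^5 - 7.0313*x^4 - 0.7747*x^3 - 7.82*x^2 + 1.8607*x - 0.1058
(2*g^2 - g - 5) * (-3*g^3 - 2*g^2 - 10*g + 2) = -6*g^5 - g^4 - 3*g^3 + 24*g^2 + 48*g - 10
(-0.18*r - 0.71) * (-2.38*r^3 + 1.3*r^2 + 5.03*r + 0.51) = 0.4284*r^4 + 1.4558*r^3 - 1.8284*r^2 - 3.6631*r - 0.3621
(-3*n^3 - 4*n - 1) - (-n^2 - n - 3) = -3*n^3 + n^2 - 3*n + 2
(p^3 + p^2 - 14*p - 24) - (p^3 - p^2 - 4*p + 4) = 2*p^2 - 10*p - 28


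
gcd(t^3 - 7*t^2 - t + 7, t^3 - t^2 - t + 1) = t^2 - 1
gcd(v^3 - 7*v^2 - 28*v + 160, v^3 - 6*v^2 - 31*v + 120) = v^2 - 3*v - 40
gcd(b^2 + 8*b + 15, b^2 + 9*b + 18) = b + 3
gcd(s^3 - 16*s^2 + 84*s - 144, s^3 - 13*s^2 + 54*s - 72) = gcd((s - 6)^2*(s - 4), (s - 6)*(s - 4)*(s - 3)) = s^2 - 10*s + 24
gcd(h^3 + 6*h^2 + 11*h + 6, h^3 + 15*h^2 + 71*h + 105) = h + 3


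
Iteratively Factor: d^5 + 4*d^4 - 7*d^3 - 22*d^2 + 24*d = (d)*(d^4 + 4*d^3 - 7*d^2 - 22*d + 24) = d*(d - 2)*(d^3 + 6*d^2 + 5*d - 12) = d*(d - 2)*(d + 3)*(d^2 + 3*d - 4) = d*(d - 2)*(d - 1)*(d + 3)*(d + 4)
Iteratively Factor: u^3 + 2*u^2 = (u)*(u^2 + 2*u) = u^2*(u + 2)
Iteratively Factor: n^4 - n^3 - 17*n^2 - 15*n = (n)*(n^3 - n^2 - 17*n - 15) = n*(n - 5)*(n^2 + 4*n + 3) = n*(n - 5)*(n + 3)*(n + 1)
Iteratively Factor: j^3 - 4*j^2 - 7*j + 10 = (j + 2)*(j^2 - 6*j + 5) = (j - 1)*(j + 2)*(j - 5)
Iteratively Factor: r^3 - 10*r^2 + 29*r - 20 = (r - 1)*(r^2 - 9*r + 20) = (r - 4)*(r - 1)*(r - 5)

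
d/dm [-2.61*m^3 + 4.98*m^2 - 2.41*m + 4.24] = -7.83*m^2 + 9.96*m - 2.41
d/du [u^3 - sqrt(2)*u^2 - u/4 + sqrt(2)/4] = 3*u^2 - 2*sqrt(2)*u - 1/4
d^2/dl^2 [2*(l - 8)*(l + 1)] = 4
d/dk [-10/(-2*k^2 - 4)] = -10*k/(k^2 + 2)^2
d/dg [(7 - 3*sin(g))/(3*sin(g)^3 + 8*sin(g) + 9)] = (18*sin(g)^3 - 63*sin(g)^2 - 83)*cos(g)/(3*sin(g)^3 + 8*sin(g) + 9)^2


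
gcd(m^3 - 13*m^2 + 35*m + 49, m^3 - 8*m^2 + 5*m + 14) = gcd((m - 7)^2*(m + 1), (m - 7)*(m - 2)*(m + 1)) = m^2 - 6*m - 7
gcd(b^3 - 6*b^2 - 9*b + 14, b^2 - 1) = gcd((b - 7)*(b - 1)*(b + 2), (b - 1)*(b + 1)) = b - 1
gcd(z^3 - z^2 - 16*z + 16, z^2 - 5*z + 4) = z^2 - 5*z + 4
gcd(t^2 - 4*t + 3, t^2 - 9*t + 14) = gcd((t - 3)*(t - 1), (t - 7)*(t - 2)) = 1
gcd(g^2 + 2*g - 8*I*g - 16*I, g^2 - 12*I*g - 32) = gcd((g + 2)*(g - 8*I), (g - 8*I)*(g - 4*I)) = g - 8*I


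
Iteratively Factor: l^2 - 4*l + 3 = (l - 3)*(l - 1)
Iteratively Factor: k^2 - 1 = (k - 1)*(k + 1)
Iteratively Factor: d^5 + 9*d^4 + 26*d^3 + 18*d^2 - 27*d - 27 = (d + 3)*(d^4 + 6*d^3 + 8*d^2 - 6*d - 9) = (d + 1)*(d + 3)*(d^3 + 5*d^2 + 3*d - 9) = (d + 1)*(d + 3)^2*(d^2 + 2*d - 3) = (d - 1)*(d + 1)*(d + 3)^2*(d + 3)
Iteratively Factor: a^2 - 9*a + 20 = (a - 5)*(a - 4)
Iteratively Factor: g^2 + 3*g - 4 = (g + 4)*(g - 1)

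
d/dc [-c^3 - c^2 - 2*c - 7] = -3*c^2 - 2*c - 2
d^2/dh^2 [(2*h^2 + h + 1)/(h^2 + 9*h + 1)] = 2*(-17*h^3 - 3*h^2 + 24*h + 73)/(h^6 + 27*h^5 + 246*h^4 + 783*h^3 + 246*h^2 + 27*h + 1)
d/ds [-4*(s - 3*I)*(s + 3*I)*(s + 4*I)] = -12*s^2 - 32*I*s - 36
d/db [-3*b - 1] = -3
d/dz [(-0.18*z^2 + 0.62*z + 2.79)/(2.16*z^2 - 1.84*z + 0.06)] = (-1.008*z^2 - 12.0744*z + 5.1708)/(4.6656*z^4 - 7.9488*z^3 + 3.6448*z^2 - 0.2208*z + 0.0036)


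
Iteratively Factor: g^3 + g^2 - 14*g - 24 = (g + 2)*(g^2 - g - 12) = (g + 2)*(g + 3)*(g - 4)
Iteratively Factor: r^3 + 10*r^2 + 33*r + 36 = (r + 3)*(r^2 + 7*r + 12) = (r + 3)*(r + 4)*(r + 3)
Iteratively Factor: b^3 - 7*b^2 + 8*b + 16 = (b - 4)*(b^2 - 3*b - 4) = (b - 4)*(b + 1)*(b - 4)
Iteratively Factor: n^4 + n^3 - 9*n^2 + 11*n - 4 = (n - 1)*(n^3 + 2*n^2 - 7*n + 4) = (n - 1)*(n + 4)*(n^2 - 2*n + 1) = (n - 1)^2*(n + 4)*(n - 1)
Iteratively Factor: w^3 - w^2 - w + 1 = (w - 1)*(w^2 - 1) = (w - 1)*(w + 1)*(w - 1)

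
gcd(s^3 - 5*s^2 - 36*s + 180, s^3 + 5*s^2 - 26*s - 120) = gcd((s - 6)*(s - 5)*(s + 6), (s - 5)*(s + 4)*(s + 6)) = s^2 + s - 30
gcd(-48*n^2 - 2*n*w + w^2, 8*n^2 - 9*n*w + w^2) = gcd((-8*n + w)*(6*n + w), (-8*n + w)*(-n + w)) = -8*n + w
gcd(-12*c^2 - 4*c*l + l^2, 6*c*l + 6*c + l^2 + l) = 1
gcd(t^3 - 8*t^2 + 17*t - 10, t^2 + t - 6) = t - 2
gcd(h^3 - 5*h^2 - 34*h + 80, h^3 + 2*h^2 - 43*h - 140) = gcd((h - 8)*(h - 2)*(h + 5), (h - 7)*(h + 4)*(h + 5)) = h + 5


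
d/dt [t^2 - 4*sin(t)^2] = 2*t - 4*sin(2*t)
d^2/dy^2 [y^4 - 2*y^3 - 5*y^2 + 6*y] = 12*y^2 - 12*y - 10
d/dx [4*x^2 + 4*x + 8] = 8*x + 4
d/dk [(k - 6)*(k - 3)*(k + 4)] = 3*k^2 - 10*k - 18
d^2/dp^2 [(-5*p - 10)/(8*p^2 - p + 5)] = 10*(-(p + 2)*(16*p - 1)^2 + 3*(8*p + 5)*(8*p^2 - p + 5))/(8*p^2 - p + 5)^3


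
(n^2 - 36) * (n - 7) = n^3 - 7*n^2 - 36*n + 252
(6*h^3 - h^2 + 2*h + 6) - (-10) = 6*h^3 - h^2 + 2*h + 16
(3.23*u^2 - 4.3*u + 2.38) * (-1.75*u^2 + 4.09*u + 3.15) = -5.6525*u^4 + 20.7357*u^3 - 11.5775*u^2 - 3.8108*u + 7.497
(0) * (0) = 0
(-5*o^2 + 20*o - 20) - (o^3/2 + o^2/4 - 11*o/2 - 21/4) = -o^3/2 - 21*o^2/4 + 51*o/2 - 59/4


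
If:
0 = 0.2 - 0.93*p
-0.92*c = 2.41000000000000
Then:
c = -2.62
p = 0.22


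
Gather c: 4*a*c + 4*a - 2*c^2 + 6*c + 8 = 4*a - 2*c^2 + c*(4*a + 6) + 8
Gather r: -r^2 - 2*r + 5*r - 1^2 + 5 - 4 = -r^2 + 3*r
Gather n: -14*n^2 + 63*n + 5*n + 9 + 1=-14*n^2 + 68*n + 10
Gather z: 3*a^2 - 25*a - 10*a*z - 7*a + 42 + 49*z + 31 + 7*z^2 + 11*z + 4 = 3*a^2 - 32*a + 7*z^2 + z*(60 - 10*a) + 77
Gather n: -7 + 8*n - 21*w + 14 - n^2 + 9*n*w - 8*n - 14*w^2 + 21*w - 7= -n^2 + 9*n*w - 14*w^2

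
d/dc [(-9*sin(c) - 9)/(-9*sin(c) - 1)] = -72*cos(c)/(9*sin(c) + 1)^2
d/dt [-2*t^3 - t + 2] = -6*t^2 - 1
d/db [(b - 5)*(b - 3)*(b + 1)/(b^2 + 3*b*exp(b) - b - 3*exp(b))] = (-(b - 5)*(b - 3)*(b + 1)*(3*b*exp(b) + 2*b - 1) + ((b - 5)*(b - 3) + (b - 5)*(b + 1) + (b - 3)*(b + 1))*(b^2 + 3*b*exp(b) - b - 3*exp(b)))/(b^2 + 3*b*exp(b) - b - 3*exp(b))^2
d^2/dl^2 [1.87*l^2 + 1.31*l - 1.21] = 3.74000000000000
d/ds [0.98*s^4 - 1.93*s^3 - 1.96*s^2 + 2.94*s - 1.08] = 3.92*s^3 - 5.79*s^2 - 3.92*s + 2.94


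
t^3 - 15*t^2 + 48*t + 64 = (t - 8)^2*(t + 1)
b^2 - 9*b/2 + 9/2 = (b - 3)*(b - 3/2)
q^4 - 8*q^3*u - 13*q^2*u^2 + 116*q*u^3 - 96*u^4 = (q - 8*u)*(q - 3*u)*(q - u)*(q + 4*u)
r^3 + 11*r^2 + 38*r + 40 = (r + 2)*(r + 4)*(r + 5)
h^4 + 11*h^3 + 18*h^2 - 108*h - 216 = (h - 3)*(h + 2)*(h + 6)^2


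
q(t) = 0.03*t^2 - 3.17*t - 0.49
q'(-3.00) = -3.35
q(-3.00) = 9.29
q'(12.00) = -2.45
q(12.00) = -34.21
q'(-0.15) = -3.18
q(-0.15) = -0.01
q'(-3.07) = -3.35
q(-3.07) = 9.52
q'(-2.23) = -3.30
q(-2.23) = 6.73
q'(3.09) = -2.98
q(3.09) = -10.00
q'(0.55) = -3.14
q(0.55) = -2.22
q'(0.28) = -3.15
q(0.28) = -1.38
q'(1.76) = -3.06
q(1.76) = -5.98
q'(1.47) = -3.08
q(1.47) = -5.09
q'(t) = 0.06*t - 3.17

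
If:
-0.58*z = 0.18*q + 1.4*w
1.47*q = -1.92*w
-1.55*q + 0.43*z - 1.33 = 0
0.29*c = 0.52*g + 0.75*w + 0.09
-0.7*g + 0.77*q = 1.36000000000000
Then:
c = -3.16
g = -3.59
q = -1.50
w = 1.15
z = -2.30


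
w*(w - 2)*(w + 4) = w^3 + 2*w^2 - 8*w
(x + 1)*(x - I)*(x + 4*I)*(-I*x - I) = -I*x^4 + 3*x^3 - 2*I*x^3 + 6*x^2 - 5*I*x^2 + 3*x - 8*I*x - 4*I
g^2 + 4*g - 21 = (g - 3)*(g + 7)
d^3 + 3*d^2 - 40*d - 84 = (d - 6)*(d + 2)*(d + 7)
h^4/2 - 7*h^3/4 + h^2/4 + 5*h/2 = h*(h/2 + 1/2)*(h - 5/2)*(h - 2)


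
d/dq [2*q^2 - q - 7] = 4*q - 1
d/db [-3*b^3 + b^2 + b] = -9*b^2 + 2*b + 1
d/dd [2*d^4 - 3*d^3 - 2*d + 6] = 8*d^3 - 9*d^2 - 2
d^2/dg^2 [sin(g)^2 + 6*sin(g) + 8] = -6*sin(g) + 2*cos(2*g)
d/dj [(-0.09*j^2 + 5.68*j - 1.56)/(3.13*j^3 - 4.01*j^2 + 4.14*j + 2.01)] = (0.2817*j^4 - 35.5568*j^3 + 37.0526*j^2 - 12.873*j + 17.8752)/(9.7969*j^6 - 25.1026*j^5 + 41.9965*j^4 - 20.6202*j^3 + 1.0194*j^2 + 16.6428*j + 4.0401)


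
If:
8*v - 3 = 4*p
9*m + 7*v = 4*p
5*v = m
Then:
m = -15/44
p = -39/44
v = -3/44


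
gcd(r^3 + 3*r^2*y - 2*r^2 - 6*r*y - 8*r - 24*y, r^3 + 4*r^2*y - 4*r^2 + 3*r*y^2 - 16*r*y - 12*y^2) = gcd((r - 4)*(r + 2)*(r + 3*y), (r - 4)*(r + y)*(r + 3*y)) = r^2 + 3*r*y - 4*r - 12*y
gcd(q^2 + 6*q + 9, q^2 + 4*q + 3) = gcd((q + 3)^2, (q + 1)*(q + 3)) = q + 3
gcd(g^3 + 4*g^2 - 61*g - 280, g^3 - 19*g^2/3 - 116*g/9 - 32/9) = g - 8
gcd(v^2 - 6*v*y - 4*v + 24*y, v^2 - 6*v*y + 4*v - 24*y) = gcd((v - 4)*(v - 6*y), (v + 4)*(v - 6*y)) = -v + 6*y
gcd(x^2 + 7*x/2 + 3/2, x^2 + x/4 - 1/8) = x + 1/2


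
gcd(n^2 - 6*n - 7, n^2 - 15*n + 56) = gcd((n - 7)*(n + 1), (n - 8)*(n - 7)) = n - 7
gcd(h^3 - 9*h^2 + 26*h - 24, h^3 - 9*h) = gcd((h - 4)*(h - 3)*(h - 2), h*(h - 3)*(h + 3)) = h - 3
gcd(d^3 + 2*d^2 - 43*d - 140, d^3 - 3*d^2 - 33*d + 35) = d^2 - 2*d - 35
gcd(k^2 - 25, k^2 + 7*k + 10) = k + 5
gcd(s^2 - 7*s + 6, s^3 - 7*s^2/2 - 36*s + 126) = s - 6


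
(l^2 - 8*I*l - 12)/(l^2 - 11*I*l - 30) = (l - 2*I)/(l - 5*I)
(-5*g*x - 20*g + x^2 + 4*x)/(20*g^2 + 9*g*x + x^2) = (-5*g*x - 20*g + x^2 + 4*x)/(20*g^2 + 9*g*x + x^2)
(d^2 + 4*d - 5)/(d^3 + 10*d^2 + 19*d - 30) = 1/(d + 6)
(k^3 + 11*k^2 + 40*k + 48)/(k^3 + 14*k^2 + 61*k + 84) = (k + 4)/(k + 7)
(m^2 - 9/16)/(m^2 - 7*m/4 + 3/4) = (m + 3/4)/(m - 1)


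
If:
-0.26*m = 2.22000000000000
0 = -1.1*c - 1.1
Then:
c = -1.00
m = -8.54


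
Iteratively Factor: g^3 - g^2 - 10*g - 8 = (g + 2)*(g^2 - 3*g - 4) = (g + 1)*(g + 2)*(g - 4)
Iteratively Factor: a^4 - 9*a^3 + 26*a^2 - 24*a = (a)*(a^3 - 9*a^2 + 26*a - 24) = a*(a - 3)*(a^2 - 6*a + 8) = a*(a - 4)*(a - 3)*(a - 2)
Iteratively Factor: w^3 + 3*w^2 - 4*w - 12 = (w - 2)*(w^2 + 5*w + 6) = (w - 2)*(w + 3)*(w + 2)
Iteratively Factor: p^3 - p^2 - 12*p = (p + 3)*(p^2 - 4*p) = (p - 4)*(p + 3)*(p)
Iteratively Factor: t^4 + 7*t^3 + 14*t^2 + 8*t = (t + 2)*(t^3 + 5*t^2 + 4*t) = (t + 1)*(t + 2)*(t^2 + 4*t) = t*(t + 1)*(t + 2)*(t + 4)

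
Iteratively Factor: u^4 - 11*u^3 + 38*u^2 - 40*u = (u - 4)*(u^3 - 7*u^2 + 10*u) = (u - 4)*(u - 2)*(u^2 - 5*u) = (u - 5)*(u - 4)*(u - 2)*(u)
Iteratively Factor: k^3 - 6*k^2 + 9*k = (k - 3)*(k^2 - 3*k) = (k - 3)^2*(k)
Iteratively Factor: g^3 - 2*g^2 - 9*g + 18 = (g - 2)*(g^2 - 9) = (g - 2)*(g + 3)*(g - 3)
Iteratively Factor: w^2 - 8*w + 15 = (w - 3)*(w - 5)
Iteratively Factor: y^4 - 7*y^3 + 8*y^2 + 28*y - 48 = (y - 4)*(y^3 - 3*y^2 - 4*y + 12) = (y - 4)*(y - 3)*(y^2 - 4) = (y - 4)*(y - 3)*(y + 2)*(y - 2)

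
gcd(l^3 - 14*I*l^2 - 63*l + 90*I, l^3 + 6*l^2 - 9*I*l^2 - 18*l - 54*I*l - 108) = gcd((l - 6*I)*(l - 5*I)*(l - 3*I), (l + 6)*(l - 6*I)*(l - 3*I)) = l^2 - 9*I*l - 18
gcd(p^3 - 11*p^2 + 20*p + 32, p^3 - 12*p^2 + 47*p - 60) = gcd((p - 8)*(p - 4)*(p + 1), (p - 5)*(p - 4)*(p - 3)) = p - 4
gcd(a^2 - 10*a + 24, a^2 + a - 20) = a - 4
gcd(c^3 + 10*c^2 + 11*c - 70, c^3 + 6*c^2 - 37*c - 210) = c^2 + 12*c + 35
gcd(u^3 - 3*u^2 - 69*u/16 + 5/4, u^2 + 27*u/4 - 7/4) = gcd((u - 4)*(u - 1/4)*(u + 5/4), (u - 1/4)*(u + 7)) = u - 1/4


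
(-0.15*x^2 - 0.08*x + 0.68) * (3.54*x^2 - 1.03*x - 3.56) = -0.531*x^4 - 0.1287*x^3 + 3.0236*x^2 - 0.4156*x - 2.4208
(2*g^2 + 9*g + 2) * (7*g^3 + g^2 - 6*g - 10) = 14*g^5 + 65*g^4 + 11*g^3 - 72*g^2 - 102*g - 20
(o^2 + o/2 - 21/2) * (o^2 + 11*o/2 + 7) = o^4 + 6*o^3 - 3*o^2/4 - 217*o/4 - 147/2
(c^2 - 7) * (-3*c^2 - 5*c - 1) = -3*c^4 - 5*c^3 + 20*c^2 + 35*c + 7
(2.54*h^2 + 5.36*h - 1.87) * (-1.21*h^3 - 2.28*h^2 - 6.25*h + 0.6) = -3.0734*h^5 - 12.2768*h^4 - 25.8331*h^3 - 27.7124*h^2 + 14.9035*h - 1.122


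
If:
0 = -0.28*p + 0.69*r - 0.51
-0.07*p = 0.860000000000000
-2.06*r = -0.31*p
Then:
No Solution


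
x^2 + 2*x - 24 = (x - 4)*(x + 6)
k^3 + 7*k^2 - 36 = (k - 2)*(k + 3)*(k + 6)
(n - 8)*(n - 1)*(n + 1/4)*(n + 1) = n^4 - 31*n^3/4 - 3*n^2 + 31*n/4 + 2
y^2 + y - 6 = (y - 2)*(y + 3)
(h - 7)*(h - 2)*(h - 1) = h^3 - 10*h^2 + 23*h - 14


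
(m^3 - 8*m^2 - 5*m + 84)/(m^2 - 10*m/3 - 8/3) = 3*(m^2 - 4*m - 21)/(3*m + 2)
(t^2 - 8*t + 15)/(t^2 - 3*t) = (t - 5)/t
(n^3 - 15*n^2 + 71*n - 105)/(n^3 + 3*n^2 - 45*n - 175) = (n^2 - 8*n + 15)/(n^2 + 10*n + 25)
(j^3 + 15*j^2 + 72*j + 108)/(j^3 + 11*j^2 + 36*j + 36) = (j + 6)/(j + 2)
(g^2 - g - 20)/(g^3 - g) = (g^2 - g - 20)/(g^3 - g)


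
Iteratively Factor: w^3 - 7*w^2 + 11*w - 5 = (w - 1)*(w^2 - 6*w + 5) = (w - 5)*(w - 1)*(w - 1)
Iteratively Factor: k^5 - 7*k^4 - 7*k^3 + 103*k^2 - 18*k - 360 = (k - 4)*(k^4 - 3*k^3 - 19*k^2 + 27*k + 90) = (k - 4)*(k + 2)*(k^3 - 5*k^2 - 9*k + 45) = (k - 4)*(k + 2)*(k + 3)*(k^2 - 8*k + 15) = (k - 4)*(k - 3)*(k + 2)*(k + 3)*(k - 5)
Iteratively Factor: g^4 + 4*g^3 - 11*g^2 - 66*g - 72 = (g + 2)*(g^3 + 2*g^2 - 15*g - 36) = (g - 4)*(g + 2)*(g^2 + 6*g + 9) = (g - 4)*(g + 2)*(g + 3)*(g + 3)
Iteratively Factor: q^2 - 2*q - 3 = (q + 1)*(q - 3)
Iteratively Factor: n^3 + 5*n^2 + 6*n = (n + 3)*(n^2 + 2*n) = (n + 2)*(n + 3)*(n)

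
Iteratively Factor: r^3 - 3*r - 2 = (r + 1)*(r^2 - r - 2) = (r - 2)*(r + 1)*(r + 1)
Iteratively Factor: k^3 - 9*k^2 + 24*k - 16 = (k - 4)*(k^2 - 5*k + 4) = (k - 4)*(k - 1)*(k - 4)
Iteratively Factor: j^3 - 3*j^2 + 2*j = (j - 2)*(j^2 - j) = j*(j - 2)*(j - 1)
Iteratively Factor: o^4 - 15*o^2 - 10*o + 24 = (o - 4)*(o^3 + 4*o^2 + o - 6) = (o - 4)*(o + 3)*(o^2 + o - 2) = (o - 4)*(o - 1)*(o + 3)*(o + 2)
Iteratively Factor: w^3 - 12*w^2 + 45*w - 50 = (w - 2)*(w^2 - 10*w + 25) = (w - 5)*(w - 2)*(w - 5)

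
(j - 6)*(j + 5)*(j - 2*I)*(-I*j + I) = -I*j^4 - 2*j^3 + 2*I*j^3 + 4*j^2 + 29*I*j^2 + 58*j - 30*I*j - 60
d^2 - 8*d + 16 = (d - 4)^2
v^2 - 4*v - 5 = (v - 5)*(v + 1)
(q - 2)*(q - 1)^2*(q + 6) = q^4 + 2*q^3 - 19*q^2 + 28*q - 12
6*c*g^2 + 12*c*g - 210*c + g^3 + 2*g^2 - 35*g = (6*c + g)*(g - 5)*(g + 7)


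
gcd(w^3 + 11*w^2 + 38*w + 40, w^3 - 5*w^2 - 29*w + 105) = w + 5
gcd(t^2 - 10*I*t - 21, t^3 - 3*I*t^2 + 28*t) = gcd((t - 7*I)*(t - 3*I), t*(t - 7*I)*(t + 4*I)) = t - 7*I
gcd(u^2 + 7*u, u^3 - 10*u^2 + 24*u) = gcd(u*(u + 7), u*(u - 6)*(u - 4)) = u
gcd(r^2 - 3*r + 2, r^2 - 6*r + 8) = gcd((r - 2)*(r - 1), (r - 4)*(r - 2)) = r - 2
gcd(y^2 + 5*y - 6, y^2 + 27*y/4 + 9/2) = y + 6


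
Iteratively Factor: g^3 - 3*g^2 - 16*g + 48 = (g - 4)*(g^2 + g - 12) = (g - 4)*(g - 3)*(g + 4)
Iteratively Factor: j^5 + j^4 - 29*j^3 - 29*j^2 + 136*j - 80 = (j - 1)*(j^4 + 2*j^3 - 27*j^2 - 56*j + 80) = (j - 1)*(j + 4)*(j^3 - 2*j^2 - 19*j + 20) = (j - 1)^2*(j + 4)*(j^2 - j - 20) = (j - 5)*(j - 1)^2*(j + 4)*(j + 4)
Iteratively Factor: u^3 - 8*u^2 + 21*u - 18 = (u - 2)*(u^2 - 6*u + 9) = (u - 3)*(u - 2)*(u - 3)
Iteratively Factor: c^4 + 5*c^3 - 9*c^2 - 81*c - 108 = (c + 3)*(c^3 + 2*c^2 - 15*c - 36) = (c + 3)^2*(c^2 - c - 12) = (c - 4)*(c + 3)^2*(c + 3)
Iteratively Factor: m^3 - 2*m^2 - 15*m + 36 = (m - 3)*(m^2 + m - 12) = (m - 3)*(m + 4)*(m - 3)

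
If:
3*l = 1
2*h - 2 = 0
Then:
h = 1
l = 1/3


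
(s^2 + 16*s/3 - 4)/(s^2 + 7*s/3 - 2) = (s + 6)/(s + 3)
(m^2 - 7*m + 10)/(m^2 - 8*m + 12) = (m - 5)/(m - 6)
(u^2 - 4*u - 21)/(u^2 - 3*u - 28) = (u + 3)/(u + 4)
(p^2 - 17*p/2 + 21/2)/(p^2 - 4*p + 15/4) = 2*(p - 7)/(2*p - 5)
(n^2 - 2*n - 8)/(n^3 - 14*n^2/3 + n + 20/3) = 3*(n + 2)/(3*n^2 - 2*n - 5)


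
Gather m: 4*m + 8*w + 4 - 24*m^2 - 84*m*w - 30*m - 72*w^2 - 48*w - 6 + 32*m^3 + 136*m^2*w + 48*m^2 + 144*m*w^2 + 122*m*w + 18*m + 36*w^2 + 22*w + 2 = 32*m^3 + m^2*(136*w + 24) + m*(144*w^2 + 38*w - 8) - 36*w^2 - 18*w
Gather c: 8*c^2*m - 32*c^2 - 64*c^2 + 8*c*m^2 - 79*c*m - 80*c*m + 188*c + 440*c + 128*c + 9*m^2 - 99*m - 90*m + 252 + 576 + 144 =c^2*(8*m - 96) + c*(8*m^2 - 159*m + 756) + 9*m^2 - 189*m + 972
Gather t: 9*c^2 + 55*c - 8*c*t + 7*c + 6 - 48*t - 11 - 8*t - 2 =9*c^2 + 62*c + t*(-8*c - 56) - 7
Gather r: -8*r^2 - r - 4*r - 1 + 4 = -8*r^2 - 5*r + 3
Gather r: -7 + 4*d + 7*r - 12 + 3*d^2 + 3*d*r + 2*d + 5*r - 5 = 3*d^2 + 6*d + r*(3*d + 12) - 24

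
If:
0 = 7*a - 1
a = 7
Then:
No Solution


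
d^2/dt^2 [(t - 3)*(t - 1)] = 2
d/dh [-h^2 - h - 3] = -2*h - 1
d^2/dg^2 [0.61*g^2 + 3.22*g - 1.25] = 1.22000000000000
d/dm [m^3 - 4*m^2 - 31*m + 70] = 3*m^2 - 8*m - 31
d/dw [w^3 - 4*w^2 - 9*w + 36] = 3*w^2 - 8*w - 9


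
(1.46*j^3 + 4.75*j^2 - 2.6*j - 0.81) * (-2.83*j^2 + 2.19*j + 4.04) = -4.1318*j^5 - 10.2451*j^4 + 23.6589*j^3 + 15.7883*j^2 - 12.2779*j - 3.2724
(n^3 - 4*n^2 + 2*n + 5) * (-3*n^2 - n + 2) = -3*n^5 + 11*n^4 - 25*n^2 - n + 10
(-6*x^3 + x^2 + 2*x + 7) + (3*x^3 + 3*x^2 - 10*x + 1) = -3*x^3 + 4*x^2 - 8*x + 8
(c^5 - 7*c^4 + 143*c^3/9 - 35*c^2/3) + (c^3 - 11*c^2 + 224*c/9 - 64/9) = c^5 - 7*c^4 + 152*c^3/9 - 68*c^2/3 + 224*c/9 - 64/9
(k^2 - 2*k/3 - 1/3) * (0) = 0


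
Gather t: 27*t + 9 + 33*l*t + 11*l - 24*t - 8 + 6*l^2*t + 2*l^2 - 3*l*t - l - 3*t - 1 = 2*l^2 + 10*l + t*(6*l^2 + 30*l)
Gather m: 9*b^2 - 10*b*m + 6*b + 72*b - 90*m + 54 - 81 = 9*b^2 + 78*b + m*(-10*b - 90) - 27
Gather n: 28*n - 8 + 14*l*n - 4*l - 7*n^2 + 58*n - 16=-4*l - 7*n^2 + n*(14*l + 86) - 24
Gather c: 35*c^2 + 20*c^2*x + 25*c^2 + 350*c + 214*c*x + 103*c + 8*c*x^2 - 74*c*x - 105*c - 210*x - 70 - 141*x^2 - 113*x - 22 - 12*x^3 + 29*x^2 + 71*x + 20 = c^2*(20*x + 60) + c*(8*x^2 + 140*x + 348) - 12*x^3 - 112*x^2 - 252*x - 72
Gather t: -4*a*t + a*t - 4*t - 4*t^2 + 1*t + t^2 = -3*t^2 + t*(-3*a - 3)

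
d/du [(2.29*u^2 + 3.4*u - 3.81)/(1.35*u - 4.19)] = (3.0915*u^2 - 19.1902*u - 9.1025)/(1.8225*u^2 - 11.313*u + 17.5561)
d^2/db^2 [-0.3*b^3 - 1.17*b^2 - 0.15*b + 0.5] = -1.8*b - 2.34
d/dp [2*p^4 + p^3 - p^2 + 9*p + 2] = 8*p^3 + 3*p^2 - 2*p + 9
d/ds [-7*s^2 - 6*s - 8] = -14*s - 6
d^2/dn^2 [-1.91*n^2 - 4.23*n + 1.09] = -3.82000000000000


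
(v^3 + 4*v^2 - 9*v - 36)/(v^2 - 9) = v + 4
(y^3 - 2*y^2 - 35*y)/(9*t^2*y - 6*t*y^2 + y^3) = (y^2 - 2*y - 35)/(9*t^2 - 6*t*y + y^2)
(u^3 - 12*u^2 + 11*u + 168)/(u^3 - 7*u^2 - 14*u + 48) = (u - 7)/(u - 2)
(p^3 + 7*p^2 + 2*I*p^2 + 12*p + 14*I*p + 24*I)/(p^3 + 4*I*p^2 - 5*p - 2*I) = (p^2 + 7*p + 12)/(p^2 + 2*I*p - 1)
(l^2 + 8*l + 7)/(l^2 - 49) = (l + 1)/(l - 7)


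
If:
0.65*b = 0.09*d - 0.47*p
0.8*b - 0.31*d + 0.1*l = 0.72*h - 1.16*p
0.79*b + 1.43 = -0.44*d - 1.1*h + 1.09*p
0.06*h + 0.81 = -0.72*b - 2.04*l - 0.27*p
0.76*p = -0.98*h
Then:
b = -0.16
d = -12.81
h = 1.73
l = -0.10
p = -2.23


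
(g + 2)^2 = g^2 + 4*g + 4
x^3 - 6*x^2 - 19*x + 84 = (x - 7)*(x - 3)*(x + 4)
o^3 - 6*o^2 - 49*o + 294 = (o - 7)*(o - 6)*(o + 7)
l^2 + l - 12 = (l - 3)*(l + 4)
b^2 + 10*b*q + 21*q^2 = (b + 3*q)*(b + 7*q)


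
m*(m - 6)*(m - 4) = m^3 - 10*m^2 + 24*m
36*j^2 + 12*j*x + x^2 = (6*j + x)^2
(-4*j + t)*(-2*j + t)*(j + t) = 8*j^3 + 2*j^2*t - 5*j*t^2 + t^3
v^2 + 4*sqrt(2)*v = v*(v + 4*sqrt(2))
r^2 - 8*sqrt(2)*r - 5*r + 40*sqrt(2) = (r - 5)*(r - 8*sqrt(2))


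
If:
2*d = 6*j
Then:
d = 3*j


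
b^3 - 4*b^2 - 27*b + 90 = (b - 6)*(b - 3)*(b + 5)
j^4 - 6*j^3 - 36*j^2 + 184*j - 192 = (j - 8)*(j - 2)^2*(j + 6)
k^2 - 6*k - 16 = (k - 8)*(k + 2)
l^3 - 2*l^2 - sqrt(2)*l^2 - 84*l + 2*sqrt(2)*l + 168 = (l - 2)*(l - 7*sqrt(2))*(l + 6*sqrt(2))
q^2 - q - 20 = (q - 5)*(q + 4)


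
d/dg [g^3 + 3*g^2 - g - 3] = 3*g^2 + 6*g - 1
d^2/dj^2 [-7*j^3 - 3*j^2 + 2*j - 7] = -42*j - 6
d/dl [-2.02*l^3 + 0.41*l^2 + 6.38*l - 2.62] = -6.06*l^2 + 0.82*l + 6.38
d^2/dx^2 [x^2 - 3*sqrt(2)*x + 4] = 2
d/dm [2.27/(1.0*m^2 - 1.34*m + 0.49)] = (3.0418 - 4.54*m)/(1.0*m^2 - 1.34*m + 0.49)^2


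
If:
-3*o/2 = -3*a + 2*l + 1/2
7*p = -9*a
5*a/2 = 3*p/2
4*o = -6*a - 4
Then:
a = 0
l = 1/2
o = -1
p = 0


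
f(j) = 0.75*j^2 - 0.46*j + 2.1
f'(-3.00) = -4.96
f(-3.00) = 10.23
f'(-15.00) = -22.96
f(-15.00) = 177.75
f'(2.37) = 3.10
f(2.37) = 5.22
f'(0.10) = -0.31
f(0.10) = 2.06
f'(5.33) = 7.54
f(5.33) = 20.95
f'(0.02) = -0.43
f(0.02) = 2.09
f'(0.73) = 0.64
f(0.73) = 2.16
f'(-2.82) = -4.69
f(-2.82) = 9.36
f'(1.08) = 1.16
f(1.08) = 2.48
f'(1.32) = 1.52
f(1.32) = 2.80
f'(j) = 1.5*j - 0.46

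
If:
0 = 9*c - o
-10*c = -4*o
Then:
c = 0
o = 0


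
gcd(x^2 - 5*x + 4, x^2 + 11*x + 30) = 1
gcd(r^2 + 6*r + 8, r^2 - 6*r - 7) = 1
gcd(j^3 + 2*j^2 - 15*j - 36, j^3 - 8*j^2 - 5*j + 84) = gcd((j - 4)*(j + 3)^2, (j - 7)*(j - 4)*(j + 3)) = j^2 - j - 12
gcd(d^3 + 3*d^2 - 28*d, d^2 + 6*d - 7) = d + 7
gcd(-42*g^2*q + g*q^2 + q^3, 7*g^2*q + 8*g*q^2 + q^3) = 7*g*q + q^2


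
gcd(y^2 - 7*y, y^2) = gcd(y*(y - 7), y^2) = y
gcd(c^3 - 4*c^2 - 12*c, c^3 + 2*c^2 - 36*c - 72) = c^2 - 4*c - 12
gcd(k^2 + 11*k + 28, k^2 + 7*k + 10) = 1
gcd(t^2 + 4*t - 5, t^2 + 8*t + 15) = t + 5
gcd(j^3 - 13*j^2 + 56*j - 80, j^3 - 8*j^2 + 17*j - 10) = j - 5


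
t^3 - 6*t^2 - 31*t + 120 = (t - 8)*(t - 3)*(t + 5)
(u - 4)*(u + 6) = u^2 + 2*u - 24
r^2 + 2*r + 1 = (r + 1)^2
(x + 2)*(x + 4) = x^2 + 6*x + 8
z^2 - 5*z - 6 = (z - 6)*(z + 1)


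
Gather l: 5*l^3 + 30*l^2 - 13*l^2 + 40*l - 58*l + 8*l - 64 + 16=5*l^3 + 17*l^2 - 10*l - 48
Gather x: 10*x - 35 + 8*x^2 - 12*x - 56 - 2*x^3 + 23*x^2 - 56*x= -2*x^3 + 31*x^2 - 58*x - 91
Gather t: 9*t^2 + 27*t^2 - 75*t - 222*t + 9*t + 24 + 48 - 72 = 36*t^2 - 288*t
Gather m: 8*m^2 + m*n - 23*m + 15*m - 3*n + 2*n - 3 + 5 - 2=8*m^2 + m*(n - 8) - n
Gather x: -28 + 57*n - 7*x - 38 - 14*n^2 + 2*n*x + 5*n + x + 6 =-14*n^2 + 62*n + x*(2*n - 6) - 60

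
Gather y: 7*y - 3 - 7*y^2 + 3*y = -7*y^2 + 10*y - 3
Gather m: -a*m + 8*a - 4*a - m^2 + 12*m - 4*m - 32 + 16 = 4*a - m^2 + m*(8 - a) - 16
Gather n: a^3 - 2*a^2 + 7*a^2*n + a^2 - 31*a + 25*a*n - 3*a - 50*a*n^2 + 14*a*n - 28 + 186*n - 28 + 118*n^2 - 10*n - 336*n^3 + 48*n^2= a^3 - a^2 - 34*a - 336*n^3 + n^2*(166 - 50*a) + n*(7*a^2 + 39*a + 176) - 56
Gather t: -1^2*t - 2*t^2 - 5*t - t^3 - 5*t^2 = -t^3 - 7*t^2 - 6*t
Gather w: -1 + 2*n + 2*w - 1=2*n + 2*w - 2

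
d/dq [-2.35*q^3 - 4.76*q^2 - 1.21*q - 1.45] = -7.05*q^2 - 9.52*q - 1.21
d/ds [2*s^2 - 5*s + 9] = 4*s - 5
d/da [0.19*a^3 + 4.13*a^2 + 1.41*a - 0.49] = 0.57*a^2 + 8.26*a + 1.41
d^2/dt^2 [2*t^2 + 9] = 4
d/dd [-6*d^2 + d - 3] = 1 - 12*d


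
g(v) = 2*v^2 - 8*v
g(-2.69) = 35.99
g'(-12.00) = -56.00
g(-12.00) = 384.00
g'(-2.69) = -18.76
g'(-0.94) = -11.76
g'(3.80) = 7.20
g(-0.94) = 9.29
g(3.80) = -1.52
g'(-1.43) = -13.72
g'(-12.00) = -56.00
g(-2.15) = 26.44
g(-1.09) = 11.10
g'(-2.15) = -16.60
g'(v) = 4*v - 8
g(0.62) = -4.19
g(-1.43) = 15.53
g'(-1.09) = -12.36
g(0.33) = -2.42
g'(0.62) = -5.52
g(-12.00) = 384.00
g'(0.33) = -6.68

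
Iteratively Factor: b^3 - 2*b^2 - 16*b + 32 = (b - 2)*(b^2 - 16) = (b - 4)*(b - 2)*(b + 4)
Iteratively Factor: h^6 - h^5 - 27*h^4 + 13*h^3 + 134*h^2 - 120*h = (h - 2)*(h^5 + h^4 - 25*h^3 - 37*h^2 + 60*h) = (h - 2)*(h + 4)*(h^4 - 3*h^3 - 13*h^2 + 15*h) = (h - 5)*(h - 2)*(h + 4)*(h^3 + 2*h^2 - 3*h) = (h - 5)*(h - 2)*(h + 3)*(h + 4)*(h^2 - h) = (h - 5)*(h - 2)*(h - 1)*(h + 3)*(h + 4)*(h)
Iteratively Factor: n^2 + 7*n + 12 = (n + 3)*(n + 4)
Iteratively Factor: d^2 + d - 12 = (d + 4)*(d - 3)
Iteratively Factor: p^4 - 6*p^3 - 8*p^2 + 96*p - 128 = (p - 4)*(p^3 - 2*p^2 - 16*p + 32) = (p - 4)*(p - 2)*(p^2 - 16) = (p - 4)^2*(p - 2)*(p + 4)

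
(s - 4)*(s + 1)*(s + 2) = s^3 - s^2 - 10*s - 8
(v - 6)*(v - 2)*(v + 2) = v^3 - 6*v^2 - 4*v + 24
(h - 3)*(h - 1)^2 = h^3 - 5*h^2 + 7*h - 3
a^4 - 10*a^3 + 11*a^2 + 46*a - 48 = (a - 8)*(a - 3)*(a - 1)*(a + 2)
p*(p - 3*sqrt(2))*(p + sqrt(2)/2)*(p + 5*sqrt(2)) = p^4 + 5*sqrt(2)*p^3/2 - 28*p^2 - 15*sqrt(2)*p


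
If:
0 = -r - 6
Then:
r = -6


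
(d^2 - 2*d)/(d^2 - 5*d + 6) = d/(d - 3)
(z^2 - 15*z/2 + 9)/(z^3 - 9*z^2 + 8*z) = (z^2 - 15*z/2 + 9)/(z*(z^2 - 9*z + 8))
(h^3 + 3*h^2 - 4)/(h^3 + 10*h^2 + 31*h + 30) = (h^2 + h - 2)/(h^2 + 8*h + 15)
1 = 1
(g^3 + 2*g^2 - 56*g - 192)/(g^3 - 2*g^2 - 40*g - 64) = (g + 6)/(g + 2)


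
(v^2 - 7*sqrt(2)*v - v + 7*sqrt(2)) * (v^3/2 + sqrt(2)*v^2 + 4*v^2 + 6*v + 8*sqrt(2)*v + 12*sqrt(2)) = v^5/2 - 5*sqrt(2)*v^4/2 + 7*v^4/2 - 35*sqrt(2)*v^3/2 - 12*v^3 - 104*v^2 - 10*sqrt(2)*v^2 - 56*v + 30*sqrt(2)*v + 168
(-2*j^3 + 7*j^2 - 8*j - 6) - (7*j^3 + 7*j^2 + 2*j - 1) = -9*j^3 - 10*j - 5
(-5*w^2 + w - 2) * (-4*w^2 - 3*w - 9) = 20*w^4 + 11*w^3 + 50*w^2 - 3*w + 18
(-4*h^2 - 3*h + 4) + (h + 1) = -4*h^2 - 2*h + 5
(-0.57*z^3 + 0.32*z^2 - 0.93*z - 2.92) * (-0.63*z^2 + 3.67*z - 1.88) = 0.3591*z^5 - 2.2935*z^4 + 2.8319*z^3 - 2.1751*z^2 - 8.968*z + 5.4896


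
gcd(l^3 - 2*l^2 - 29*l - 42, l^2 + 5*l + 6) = l^2 + 5*l + 6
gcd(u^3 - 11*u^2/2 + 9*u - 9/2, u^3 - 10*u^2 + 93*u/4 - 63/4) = u - 3/2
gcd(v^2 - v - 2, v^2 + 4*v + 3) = v + 1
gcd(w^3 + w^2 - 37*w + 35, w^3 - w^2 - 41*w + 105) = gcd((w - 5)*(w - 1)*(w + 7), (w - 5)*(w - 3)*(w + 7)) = w^2 + 2*w - 35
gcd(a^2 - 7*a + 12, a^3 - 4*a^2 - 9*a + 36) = a^2 - 7*a + 12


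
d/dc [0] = 0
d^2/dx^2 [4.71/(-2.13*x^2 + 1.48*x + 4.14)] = (-42.737598*x^2 + 29.695608*x + 4.71*(4.26*x - 1.48)*(8.52*x - 2.96) + 83.067444)/(-2.13*x^2 + 1.48*x + 4.14)^3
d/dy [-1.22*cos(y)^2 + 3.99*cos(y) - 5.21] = (2.44*cos(y) - 3.99)*sin(y)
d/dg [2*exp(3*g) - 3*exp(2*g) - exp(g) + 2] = (6*exp(2*g) - 6*exp(g) - 1)*exp(g)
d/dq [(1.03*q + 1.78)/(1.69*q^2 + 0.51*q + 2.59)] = (-1.7407*q^2 - 6.0164*q + 1.7599)/(2.8561*q^4 + 1.7238*q^3 + 9.0143*q^2 + 2.6418*q + 6.7081)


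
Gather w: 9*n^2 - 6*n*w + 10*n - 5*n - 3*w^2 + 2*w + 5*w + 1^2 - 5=9*n^2 + 5*n - 3*w^2 + w*(7 - 6*n) - 4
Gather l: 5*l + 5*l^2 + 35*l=5*l^2 + 40*l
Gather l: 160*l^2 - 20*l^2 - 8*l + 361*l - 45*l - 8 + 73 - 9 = 140*l^2 + 308*l + 56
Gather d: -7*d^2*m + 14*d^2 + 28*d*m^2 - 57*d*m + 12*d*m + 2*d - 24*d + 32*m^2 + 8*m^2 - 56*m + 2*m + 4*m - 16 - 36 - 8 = d^2*(14 - 7*m) + d*(28*m^2 - 45*m - 22) + 40*m^2 - 50*m - 60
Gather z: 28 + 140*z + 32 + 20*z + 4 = 160*z + 64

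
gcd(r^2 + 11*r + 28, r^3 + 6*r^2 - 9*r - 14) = r + 7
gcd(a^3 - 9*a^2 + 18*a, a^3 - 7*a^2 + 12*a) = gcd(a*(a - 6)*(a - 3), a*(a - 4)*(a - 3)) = a^2 - 3*a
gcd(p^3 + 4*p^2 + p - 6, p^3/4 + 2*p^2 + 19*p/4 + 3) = p + 3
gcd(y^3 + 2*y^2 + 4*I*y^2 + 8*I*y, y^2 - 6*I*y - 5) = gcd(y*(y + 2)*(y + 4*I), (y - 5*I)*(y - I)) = 1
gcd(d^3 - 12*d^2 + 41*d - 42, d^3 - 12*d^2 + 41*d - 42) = d^3 - 12*d^2 + 41*d - 42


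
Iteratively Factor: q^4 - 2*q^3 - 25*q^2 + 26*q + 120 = (q + 4)*(q^3 - 6*q^2 - q + 30) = (q - 3)*(q + 4)*(q^2 - 3*q - 10) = (q - 3)*(q + 2)*(q + 4)*(q - 5)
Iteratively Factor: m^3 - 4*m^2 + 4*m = (m - 2)*(m^2 - 2*m) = m*(m - 2)*(m - 2)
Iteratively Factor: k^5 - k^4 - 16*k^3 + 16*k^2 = (k)*(k^4 - k^3 - 16*k^2 + 16*k) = k*(k - 1)*(k^3 - 16*k) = k*(k - 1)*(k + 4)*(k^2 - 4*k) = k^2*(k - 1)*(k + 4)*(k - 4)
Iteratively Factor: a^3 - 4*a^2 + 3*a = (a - 3)*(a^2 - a) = a*(a - 3)*(a - 1)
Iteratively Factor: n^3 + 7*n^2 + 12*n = (n)*(n^2 + 7*n + 12) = n*(n + 3)*(n + 4)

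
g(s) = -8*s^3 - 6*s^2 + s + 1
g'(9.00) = -2051.00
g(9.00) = -6308.00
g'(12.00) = -3599.00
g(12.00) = -14675.00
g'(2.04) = -123.36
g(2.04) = -89.85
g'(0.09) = -0.27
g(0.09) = 1.04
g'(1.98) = -116.85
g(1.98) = -82.64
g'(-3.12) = -195.19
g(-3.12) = 182.44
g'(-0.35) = 2.26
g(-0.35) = 0.26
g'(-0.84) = -5.85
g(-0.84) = 0.67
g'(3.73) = -377.67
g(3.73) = -493.91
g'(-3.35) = -228.14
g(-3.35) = 231.08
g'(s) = -24*s^2 - 12*s + 1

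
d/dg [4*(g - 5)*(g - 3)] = 8*g - 32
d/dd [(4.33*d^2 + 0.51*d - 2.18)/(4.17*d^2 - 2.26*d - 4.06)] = (-11.9125*d^2 - 16.9784*d - 6.9974)/(17.3889*d^4 - 18.8484*d^3 - 28.7528*d^2 + 18.3512*d + 16.4836)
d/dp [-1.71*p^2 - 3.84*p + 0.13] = -3.42*p - 3.84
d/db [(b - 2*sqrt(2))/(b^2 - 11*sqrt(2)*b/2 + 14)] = 2*(-b^2 + 4*sqrt(2)*b - 8)/(2*b^4 - 22*sqrt(2)*b^3 + 177*b^2 - 308*sqrt(2)*b + 392)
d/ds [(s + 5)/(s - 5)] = -10/(s - 5)^2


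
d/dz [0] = 0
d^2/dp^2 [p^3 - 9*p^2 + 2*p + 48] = 6*p - 18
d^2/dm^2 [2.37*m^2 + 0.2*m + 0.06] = 4.74000000000000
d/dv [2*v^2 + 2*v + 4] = 4*v + 2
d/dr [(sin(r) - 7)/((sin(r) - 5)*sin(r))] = (-cos(r) + 14/tan(r) - 35*cos(r)/sin(r)^2)/(sin(r) - 5)^2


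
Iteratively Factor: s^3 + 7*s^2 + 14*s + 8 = (s + 1)*(s^2 + 6*s + 8) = (s + 1)*(s + 2)*(s + 4)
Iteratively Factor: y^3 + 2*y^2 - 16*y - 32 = (y - 4)*(y^2 + 6*y + 8) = (y - 4)*(y + 2)*(y + 4)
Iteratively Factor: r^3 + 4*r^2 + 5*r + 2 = (r + 2)*(r^2 + 2*r + 1) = (r + 1)*(r + 2)*(r + 1)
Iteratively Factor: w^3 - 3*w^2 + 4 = (w + 1)*(w^2 - 4*w + 4) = (w - 2)*(w + 1)*(w - 2)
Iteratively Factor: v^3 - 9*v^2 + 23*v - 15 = (v - 3)*(v^2 - 6*v + 5) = (v - 3)*(v - 1)*(v - 5)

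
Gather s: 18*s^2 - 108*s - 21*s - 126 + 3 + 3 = 18*s^2 - 129*s - 120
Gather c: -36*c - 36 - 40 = -36*c - 76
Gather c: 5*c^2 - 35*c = 5*c^2 - 35*c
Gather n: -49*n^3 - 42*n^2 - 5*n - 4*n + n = -49*n^3 - 42*n^2 - 8*n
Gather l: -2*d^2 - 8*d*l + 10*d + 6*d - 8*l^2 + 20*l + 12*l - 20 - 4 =-2*d^2 + 16*d - 8*l^2 + l*(32 - 8*d) - 24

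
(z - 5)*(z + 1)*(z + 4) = z^3 - 21*z - 20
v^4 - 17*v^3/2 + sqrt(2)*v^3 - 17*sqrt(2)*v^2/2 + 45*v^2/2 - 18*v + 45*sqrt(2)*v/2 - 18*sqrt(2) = (v - 4)*(v - 3)*(v - 3/2)*(v + sqrt(2))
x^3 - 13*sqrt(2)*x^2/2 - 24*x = x*(x - 8*sqrt(2))*(x + 3*sqrt(2)/2)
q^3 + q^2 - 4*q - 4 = (q - 2)*(q + 1)*(q + 2)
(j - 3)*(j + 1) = j^2 - 2*j - 3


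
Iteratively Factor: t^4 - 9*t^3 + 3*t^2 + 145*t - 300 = (t - 5)*(t^3 - 4*t^2 - 17*t + 60) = (t - 5)*(t - 3)*(t^2 - t - 20) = (t - 5)*(t - 3)*(t + 4)*(t - 5)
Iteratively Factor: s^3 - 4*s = (s - 2)*(s^2 + 2*s) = s*(s - 2)*(s + 2)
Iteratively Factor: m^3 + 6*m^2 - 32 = (m + 4)*(m^2 + 2*m - 8) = (m - 2)*(m + 4)*(m + 4)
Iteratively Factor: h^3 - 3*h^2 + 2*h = (h)*(h^2 - 3*h + 2) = h*(h - 1)*(h - 2)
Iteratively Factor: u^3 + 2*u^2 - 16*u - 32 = (u + 2)*(u^2 - 16) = (u - 4)*(u + 2)*(u + 4)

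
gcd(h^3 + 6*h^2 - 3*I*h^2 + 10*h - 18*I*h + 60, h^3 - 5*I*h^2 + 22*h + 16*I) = h + 2*I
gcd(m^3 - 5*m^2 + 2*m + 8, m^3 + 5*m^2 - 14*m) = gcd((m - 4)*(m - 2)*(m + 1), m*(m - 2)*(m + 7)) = m - 2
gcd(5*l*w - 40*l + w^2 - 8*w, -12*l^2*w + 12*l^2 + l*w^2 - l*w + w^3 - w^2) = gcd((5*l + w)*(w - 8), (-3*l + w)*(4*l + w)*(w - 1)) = 1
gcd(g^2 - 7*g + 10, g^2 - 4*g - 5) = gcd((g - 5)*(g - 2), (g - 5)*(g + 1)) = g - 5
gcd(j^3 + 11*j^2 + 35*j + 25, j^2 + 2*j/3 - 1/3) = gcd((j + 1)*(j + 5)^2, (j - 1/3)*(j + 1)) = j + 1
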